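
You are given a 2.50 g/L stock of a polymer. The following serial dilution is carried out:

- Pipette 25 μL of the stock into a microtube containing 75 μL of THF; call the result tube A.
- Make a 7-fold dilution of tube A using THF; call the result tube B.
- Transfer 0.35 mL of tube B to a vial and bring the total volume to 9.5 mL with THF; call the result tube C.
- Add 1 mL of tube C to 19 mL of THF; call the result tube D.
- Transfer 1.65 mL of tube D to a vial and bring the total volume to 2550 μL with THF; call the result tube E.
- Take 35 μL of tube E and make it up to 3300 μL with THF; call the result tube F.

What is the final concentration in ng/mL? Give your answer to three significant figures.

Step 1: 25 μL + 75 μL = 100 μL total → factor 100/25 = 4
Step 2: 7-fold → factor 7
Step 3: 0.35 mL brought to 9.5 mL → factor 9.5/0.35 = 27.143
Step 4: 1 mL + 19 mL = 20 mL total → factor 20/1 = 20
Step 5: 1.65 mL brought to 2550 μL → factor 2.55/1.65 = 1.5455
Step 6: 35 μL brought to 3300 μL → factor 3300/35 = 94.286
Overall dilution factor = 4 × 7 × 27.143 × 20 × 1.5455 × 94.286 = 2.2149 × 10^6
Final = 2.50 g/L / 2.2149 × 10^6 = 1.129 × 10^-6 g/L = 1.13 ng/mL

1.13 ng/mL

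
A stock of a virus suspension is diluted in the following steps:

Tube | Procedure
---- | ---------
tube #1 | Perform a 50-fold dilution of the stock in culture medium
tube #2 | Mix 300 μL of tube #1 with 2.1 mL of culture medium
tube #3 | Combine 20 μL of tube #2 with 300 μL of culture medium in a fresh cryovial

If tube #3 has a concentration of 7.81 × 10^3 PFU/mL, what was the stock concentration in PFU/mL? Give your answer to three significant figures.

5.00 × 10^7 PFU/mL

Step 1: 50-fold → factor 50
Step 2: 300 μL + 2.1 mL = 2400 μL total → factor 2400/300 = 8
Step 3: 20 μL + 300 μL = 320 μL total → factor 320/20 = 16
Overall dilution factor = 50 × 8 × 16 = 6400
Stock = 7.81 × 10^3 PFU/mL × 6400 = 5.00 × 10^7 PFU/mL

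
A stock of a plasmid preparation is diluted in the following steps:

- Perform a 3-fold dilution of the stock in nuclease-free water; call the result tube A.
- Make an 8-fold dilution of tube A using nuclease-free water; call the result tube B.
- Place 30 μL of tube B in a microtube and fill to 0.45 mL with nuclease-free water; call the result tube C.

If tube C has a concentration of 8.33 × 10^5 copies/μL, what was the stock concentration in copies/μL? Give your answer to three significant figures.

Step 1: 3-fold → factor 3
Step 2: 8-fold → factor 8
Step 3: 30 μL brought to 0.45 mL → factor 450/30 = 15
Overall dilution factor = 3 × 8 × 15 = 360
Stock = 8.33 × 10^5 copies/μL × 360 = 3.00 × 10^8 copies/μL

3.00 × 10^8 copies/μL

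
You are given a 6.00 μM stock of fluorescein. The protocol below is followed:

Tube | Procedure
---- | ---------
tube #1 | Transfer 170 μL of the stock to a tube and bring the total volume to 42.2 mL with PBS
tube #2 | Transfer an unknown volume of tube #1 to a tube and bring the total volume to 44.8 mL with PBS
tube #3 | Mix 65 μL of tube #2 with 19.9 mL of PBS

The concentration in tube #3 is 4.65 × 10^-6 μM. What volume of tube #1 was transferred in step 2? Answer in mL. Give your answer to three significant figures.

Step 1: 170 μL brought to 42.2 mL → factor 42200/170 = 248.24
Step 2: v brought to 44.8 mL → factor = 44.8 mL/v
Step 3: 65 μL + 19.9 mL = 19965 μL total → factor 19965/65 = 307.15
Product of known-step factors = 76246
Overall factor = 6.00 μM / (4.65 × 10^-6 μM) = 1.2903 × 10^6
Step-2 factor = 1.2903 × 10^6 / 76246 = 16.923
v = 44.8 mL / 16.923 = 2.65 mL

2.65 mL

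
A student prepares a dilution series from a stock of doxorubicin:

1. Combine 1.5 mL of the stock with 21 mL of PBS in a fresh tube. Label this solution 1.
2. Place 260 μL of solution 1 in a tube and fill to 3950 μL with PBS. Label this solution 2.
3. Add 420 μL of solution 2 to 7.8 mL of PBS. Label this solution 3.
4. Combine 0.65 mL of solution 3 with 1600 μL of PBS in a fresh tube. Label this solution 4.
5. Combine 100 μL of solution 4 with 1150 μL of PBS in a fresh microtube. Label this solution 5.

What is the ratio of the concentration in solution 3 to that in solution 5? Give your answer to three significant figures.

43.3

Step 1: 1.5 mL + 21 mL = 22.5 mL total → factor 22.5/1.5 = 15
Step 2: 260 μL brought to 3950 μL → factor 3950/260 = 15.192
Step 3: 420 μL + 7.8 mL = 8220 μL total → factor 8220/420 = 19.571
Step 4: 0.65 mL + 1600 μL = 2.25 mL total → factor 2.25/0.65 = 3.4615
Step 5: 100 μL + 1150 μL = 1250 μL total → factor 1250/100 = 12.5
Dilution factor to solution 3 = 4460; to solution 5 = 1.9298 × 10^5
[solution 3]/[solution 5] = (factor to solution 5)/(factor to solution 3) = 1.9298 × 10^5/4460 = 43.3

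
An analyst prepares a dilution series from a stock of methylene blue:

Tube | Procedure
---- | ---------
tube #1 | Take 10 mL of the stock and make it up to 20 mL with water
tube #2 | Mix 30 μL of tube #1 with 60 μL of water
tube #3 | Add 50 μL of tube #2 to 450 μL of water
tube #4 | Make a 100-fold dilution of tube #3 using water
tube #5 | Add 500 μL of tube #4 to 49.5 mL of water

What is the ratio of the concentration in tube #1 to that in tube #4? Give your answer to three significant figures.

Step 1: 10 mL brought to 20 mL → factor 20/10 = 2
Step 2: 30 μL + 60 μL = 90 μL total → factor 90/30 = 3
Step 3: 50 μL + 450 μL = 500 μL total → factor 500/50 = 10
Step 4: 100-fold → factor 100
Dilution factor to tube #1 = 2; to tube #4 = 6000
[tube #1]/[tube #4] = (factor to tube #4)/(factor to tube #1) = 6000/2 = 3.00 × 10^3

3.00 × 10^3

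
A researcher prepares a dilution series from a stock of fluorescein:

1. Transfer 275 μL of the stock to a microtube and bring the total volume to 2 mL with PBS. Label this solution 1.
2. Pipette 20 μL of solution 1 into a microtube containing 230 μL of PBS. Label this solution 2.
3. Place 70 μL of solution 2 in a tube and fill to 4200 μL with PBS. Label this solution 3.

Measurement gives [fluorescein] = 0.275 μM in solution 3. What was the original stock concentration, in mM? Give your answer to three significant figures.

Step 1: 275 μL brought to 2 mL → factor 2000/275 = 7.2727
Step 2: 20 μL + 230 μL = 250 μL total → factor 250/20 = 12.5
Step 3: 70 μL brought to 4200 μL → factor 4200/70 = 60
Overall dilution factor = 7.2727 × 12.5 × 60 = 5454.5
Stock = 0.275 μM × 5454.5 = 1500 μM = 1.50 mM

1.50 mM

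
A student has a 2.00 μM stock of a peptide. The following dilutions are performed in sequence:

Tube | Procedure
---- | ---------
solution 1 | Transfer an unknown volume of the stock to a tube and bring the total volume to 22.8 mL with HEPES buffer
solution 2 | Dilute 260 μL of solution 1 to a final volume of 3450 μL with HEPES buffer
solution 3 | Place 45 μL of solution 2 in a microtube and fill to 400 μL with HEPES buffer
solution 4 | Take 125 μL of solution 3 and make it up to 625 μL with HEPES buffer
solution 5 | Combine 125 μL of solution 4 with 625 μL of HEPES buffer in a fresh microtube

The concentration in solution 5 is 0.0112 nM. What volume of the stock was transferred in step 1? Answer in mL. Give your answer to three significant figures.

Step 1: v brought to 22.8 mL → factor = 22.8 mL/v
Step 2: 260 μL brought to 3450 μL → factor 3450/260 = 13.269
Step 3: 45 μL brought to 400 μL → factor 400/45 = 8.8889
Step 4: 125 μL brought to 625 μL → factor 625/125 = 5
Step 5: 125 μL + 625 μL = 750 μL total → factor 750/125 = 6
Product of known-step factors = 3538.5
Overall factor = 2.00 μM / (0.0112 nM) = 1.7857 × 10^5
Step-1 factor = 1.7857 × 10^5 / 3538.5 = 50.466
v = 22.8 mL / 50.466 = 0.452 mL

0.452 mL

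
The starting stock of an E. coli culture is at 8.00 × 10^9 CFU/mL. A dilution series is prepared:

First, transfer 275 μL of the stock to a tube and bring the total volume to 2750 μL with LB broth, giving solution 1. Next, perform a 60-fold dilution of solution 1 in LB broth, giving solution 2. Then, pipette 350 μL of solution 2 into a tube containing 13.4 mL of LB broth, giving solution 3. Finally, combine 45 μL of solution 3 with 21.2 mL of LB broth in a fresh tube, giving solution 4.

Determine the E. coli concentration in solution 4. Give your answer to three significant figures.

Step 1: 275 μL brought to 2750 μL → factor 2750/275 = 10
Step 2: 60-fold → factor 60
Step 3: 350 μL + 13.4 mL = 13750 μL total → factor 13750/350 = 39.286
Step 4: 45 μL + 21.2 mL = 21245 μL total → factor 21245/45 = 472.11
Overall dilution factor = 10 × 60 × 39.286 × 472.11 = 1.1128 × 10^7
Final = 8.00 × 10^9 CFU/mL / 1.1128 × 10^7 = 719 CFU/mL

719 CFU/mL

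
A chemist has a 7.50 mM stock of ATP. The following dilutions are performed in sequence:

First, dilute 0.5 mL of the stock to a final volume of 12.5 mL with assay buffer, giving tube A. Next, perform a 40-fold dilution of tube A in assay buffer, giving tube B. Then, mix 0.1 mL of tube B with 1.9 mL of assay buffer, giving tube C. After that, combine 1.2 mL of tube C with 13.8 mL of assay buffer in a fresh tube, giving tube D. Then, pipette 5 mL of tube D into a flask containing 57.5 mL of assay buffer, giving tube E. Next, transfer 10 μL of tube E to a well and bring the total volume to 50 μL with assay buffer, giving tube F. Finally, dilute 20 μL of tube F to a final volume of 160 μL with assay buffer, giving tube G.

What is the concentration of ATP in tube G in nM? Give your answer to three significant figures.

Step 1: 0.5 mL brought to 12.5 mL → factor 12.5/0.5 = 25
Step 2: 40-fold → factor 40
Step 3: 0.1 mL + 1.9 mL = 2 mL total → factor 2/0.1 = 20
Step 4: 1.2 mL + 13.8 mL = 15 mL total → factor 15/1.2 = 12.5
Step 5: 5 mL + 57.5 mL = 62.5 mL total → factor 62.5/5 = 12.5
Step 6: 10 μL brought to 50 μL → factor 50/10 = 5
Step 7: 20 μL brought to 160 μL → factor 160/20 = 8
Overall dilution factor = 25 × 40 × 20 × 12.5 × 12.5 × 5 × 8 = 1.25 × 10^8
Final = 7.50 mM / 1.25 × 10^8 = 6.000 × 10^-8 mM = 0.0600 nM

0.0600 nM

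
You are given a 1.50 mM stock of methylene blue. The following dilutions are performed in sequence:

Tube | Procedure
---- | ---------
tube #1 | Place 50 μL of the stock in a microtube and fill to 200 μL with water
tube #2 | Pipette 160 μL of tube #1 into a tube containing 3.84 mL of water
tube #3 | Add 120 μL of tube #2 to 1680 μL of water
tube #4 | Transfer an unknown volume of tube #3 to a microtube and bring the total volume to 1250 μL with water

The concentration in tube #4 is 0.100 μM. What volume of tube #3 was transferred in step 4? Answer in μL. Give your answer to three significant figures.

Step 1: 50 μL brought to 200 μL → factor 200/50 = 4
Step 2: 160 μL + 3.84 mL = 4000 μL total → factor 4000/160 = 25
Step 3: 120 μL + 1680 μL = 1800 μL total → factor 1800/120 = 15
Step 4: v brought to 1250 μL → factor = 1250 μL/v
Product of known-step factors = 1500
Overall factor = 1.50 mM / (0.100 μM) = 15000
Step-4 factor = 15000 / 1500 = 10
v = 1250 μL / 10 = 125 μL

125 μL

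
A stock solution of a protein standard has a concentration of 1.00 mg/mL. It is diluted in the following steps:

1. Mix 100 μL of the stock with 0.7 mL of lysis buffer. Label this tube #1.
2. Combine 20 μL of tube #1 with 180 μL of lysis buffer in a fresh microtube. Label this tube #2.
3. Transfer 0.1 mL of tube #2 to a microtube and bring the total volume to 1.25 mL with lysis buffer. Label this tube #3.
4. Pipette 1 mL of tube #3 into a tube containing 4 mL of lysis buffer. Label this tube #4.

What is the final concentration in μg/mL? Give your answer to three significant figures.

Step 1: 100 μL + 0.7 mL = 800 μL total → factor 800/100 = 8
Step 2: 20 μL + 180 μL = 200 μL total → factor 200/20 = 10
Step 3: 0.1 mL brought to 1.25 mL → factor 1.25/0.1 = 12.5
Step 4: 1 mL + 4 mL = 5 mL total → factor 5/1 = 5
Overall dilution factor = 8 × 10 × 12.5 × 5 = 5000
Final = 1.00 mg/mL / 5000 = 0.0002000 mg/mL = 0.200 μg/mL

0.200 μg/mL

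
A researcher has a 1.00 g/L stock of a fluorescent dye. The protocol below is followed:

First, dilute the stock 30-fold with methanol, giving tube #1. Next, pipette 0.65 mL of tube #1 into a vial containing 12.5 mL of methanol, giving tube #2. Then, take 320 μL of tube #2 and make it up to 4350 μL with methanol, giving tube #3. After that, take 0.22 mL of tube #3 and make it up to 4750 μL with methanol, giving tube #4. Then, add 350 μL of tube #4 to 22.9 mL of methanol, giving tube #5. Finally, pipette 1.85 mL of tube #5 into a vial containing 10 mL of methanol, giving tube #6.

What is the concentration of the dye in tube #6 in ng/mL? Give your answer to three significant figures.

Step 1: 30-fold → factor 30
Step 2: 0.65 mL + 12.5 mL = 13.15 mL total → factor 13.15/0.65 = 20.231
Step 3: 320 μL brought to 4350 μL → factor 4350/320 = 13.594
Step 4: 0.22 mL brought to 4750 μL → factor 4.75/0.22 = 21.591
Step 5: 350 μL + 22.9 mL = 23250 μL total → factor 23250/350 = 66.429
Step 6: 1.85 mL + 10 mL = 11.85 mL total → factor 11.85/1.85 = 6.4054
Overall dilution factor = 30 × 20.231 × 13.594 × 21.591 × 66.429 × 6.4054 = 7.5796 × 10^7
Final = 1.00 g/L / 7.5796 × 10^7 = 1.319 × 10^-8 g/L = 0.0132 ng/mL

0.0132 ng/mL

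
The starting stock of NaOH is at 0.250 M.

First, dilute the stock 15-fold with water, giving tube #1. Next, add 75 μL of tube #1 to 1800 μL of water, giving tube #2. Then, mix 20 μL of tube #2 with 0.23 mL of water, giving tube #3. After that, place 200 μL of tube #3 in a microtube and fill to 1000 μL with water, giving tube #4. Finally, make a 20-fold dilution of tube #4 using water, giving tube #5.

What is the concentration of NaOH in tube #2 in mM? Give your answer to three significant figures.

0.667 mM

Step 1: 15-fold → factor 15
Step 2: 75 μL + 1800 μL = 1875 μL total → factor 1875/75 = 25
Dilution factor through tube #2 = 15 × 25 = 375
[tube #2] = 0.250 M / 375 = 0.0006667 M = 0.667 mM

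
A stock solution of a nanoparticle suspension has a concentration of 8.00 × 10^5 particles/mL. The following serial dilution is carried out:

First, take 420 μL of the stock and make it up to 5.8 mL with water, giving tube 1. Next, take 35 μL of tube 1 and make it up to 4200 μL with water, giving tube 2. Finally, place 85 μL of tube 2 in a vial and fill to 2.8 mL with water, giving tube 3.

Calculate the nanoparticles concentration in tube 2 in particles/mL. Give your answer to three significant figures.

Step 1: 420 μL brought to 5.8 mL → factor 5800/420 = 13.81
Step 2: 35 μL brought to 4200 μL → factor 4200/35 = 120
Dilution factor through tube 2 = 13.81 × 120 = 1657.1
[tube 2] = 8.00 × 10^5 particles/mL / 1657.1 = 483 particles/mL

483 particles/mL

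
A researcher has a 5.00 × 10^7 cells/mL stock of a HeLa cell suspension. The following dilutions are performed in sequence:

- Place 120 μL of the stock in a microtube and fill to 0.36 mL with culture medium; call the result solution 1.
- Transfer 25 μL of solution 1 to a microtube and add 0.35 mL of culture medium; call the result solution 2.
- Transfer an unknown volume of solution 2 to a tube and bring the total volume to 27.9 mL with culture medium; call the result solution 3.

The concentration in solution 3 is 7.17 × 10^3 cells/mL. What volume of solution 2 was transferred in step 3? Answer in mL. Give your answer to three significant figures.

0.180 mL

Step 1: 120 μL brought to 0.36 mL → factor 360/120 = 3
Step 2: 25 μL + 0.35 mL = 375 μL total → factor 375/25 = 15
Step 3: v brought to 27.9 mL → factor = 27.9 mL/v
Product of known-step factors = 45
Overall factor = 5.00 × 10^7 cells/mL / (7.17 × 10^3 cells/mL) = 6973.5
Step-3 factor = 6973.5 / 45 = 154.97
v = 27.9 mL / 154.97 = 0.180 mL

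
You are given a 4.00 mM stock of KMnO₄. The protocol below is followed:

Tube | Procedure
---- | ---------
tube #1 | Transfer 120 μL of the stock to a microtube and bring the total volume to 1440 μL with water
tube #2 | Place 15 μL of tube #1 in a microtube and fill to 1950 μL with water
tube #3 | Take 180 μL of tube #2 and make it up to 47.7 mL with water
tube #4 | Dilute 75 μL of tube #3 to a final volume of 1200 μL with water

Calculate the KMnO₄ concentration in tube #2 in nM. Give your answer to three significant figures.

2.56 × 10^3 nM

Step 1: 120 μL brought to 1440 μL → factor 1440/120 = 12
Step 2: 15 μL brought to 1950 μL → factor 1950/15 = 130
Dilution factor through tube #2 = 12 × 130 = 1560
[tube #2] = 4.00 mM / 1560 = 0.002564 mM = 2.56 × 10^3 nM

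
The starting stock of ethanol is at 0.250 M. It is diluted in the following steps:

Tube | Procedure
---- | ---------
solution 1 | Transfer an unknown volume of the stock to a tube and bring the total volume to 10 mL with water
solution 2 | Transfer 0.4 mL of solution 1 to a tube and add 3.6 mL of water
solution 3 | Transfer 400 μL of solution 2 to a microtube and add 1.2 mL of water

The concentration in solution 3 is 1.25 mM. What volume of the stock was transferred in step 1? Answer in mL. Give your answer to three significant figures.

2.00 mL

Step 1: v brought to 10 mL → factor = 10 mL/v
Step 2: 0.4 mL + 3.6 mL = 4 mL total → factor 4/0.4 = 10
Step 3: 400 μL + 1.2 mL = 1600 μL total → factor 1600/400 = 4
Product of known-step factors = 40
Overall factor = 0.250 M / (1.25 mM) = 200
Step-1 factor = 200 / 40 = 5
v = 10 mL / 5 = 2.00 mL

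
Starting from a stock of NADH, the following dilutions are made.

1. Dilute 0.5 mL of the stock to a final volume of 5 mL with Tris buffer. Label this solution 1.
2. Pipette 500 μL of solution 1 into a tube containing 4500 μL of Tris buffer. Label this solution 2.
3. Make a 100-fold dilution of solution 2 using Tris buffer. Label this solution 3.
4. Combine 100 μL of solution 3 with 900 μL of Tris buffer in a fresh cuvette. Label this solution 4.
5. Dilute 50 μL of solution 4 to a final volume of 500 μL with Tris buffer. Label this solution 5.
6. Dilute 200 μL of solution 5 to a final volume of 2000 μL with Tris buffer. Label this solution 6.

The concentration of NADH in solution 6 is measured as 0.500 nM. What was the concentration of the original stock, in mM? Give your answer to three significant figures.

5.00 mM

Step 1: 0.5 mL brought to 5 mL → factor 5/0.5 = 10
Step 2: 500 μL + 4500 μL = 5000 μL total → factor 5000/500 = 10
Step 3: 100-fold → factor 100
Step 4: 100 μL + 900 μL = 1000 μL total → factor 1000/100 = 10
Step 5: 50 μL brought to 500 μL → factor 500/50 = 10
Step 6: 200 μL brought to 2000 μL → factor 2000/200 = 10
Overall dilution factor = 10 × 10 × 100 × 10 × 10 × 10 = 1 × 10^7
Stock = 0.500 nM × 1 × 10^7 = 5.000 × 10^6 nM = 5.00 mM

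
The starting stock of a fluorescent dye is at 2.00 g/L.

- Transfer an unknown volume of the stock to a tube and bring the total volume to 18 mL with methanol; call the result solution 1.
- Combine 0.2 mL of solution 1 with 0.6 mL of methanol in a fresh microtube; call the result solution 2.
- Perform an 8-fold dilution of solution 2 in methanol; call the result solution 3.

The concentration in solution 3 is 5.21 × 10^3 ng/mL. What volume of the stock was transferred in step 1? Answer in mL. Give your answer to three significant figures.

1.50 mL

Step 1: v brought to 18 mL → factor = 18 mL/v
Step 2: 0.2 mL + 0.6 mL = 0.8 mL total → factor 0.8/0.2 = 4
Step 3: 8-fold → factor 8
Product of known-step factors = 32
Overall factor = 2.00 g/L / (5.21 × 10^3 ng/mL) = 383.88
Step-1 factor = 383.88 / 32 = 11.996
v = 18 mL / 11.996 = 1.50 mL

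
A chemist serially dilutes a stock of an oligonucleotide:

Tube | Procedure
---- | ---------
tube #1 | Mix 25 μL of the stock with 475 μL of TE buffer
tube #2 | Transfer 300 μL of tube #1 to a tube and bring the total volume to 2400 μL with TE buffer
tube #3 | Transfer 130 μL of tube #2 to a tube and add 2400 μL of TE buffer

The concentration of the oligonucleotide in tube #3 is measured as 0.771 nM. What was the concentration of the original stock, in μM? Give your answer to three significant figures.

Step 1: 25 μL + 475 μL = 500 μL total → factor 500/25 = 20
Step 2: 300 μL brought to 2400 μL → factor 2400/300 = 8
Step 3: 130 μL + 2400 μL = 2530 μL total → factor 2530/130 = 19.462
Overall dilution factor = 20 × 8 × 19.462 = 3113.8
Stock = 0.771 nM × 3113.8 = 2401 nM = 2.40 μM

2.40 μM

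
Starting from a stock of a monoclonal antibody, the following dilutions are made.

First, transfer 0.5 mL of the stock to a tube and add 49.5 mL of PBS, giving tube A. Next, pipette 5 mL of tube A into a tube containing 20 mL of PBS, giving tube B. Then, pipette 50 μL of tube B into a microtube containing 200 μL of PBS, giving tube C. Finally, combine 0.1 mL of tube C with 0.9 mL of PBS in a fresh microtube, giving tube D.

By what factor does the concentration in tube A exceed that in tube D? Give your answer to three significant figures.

250

Step 1: 0.5 mL + 49.5 mL = 50 mL total → factor 50/0.5 = 100
Step 2: 5 mL + 20 mL = 25 mL total → factor 25/5 = 5
Step 3: 50 μL + 200 μL = 250 μL total → factor 250/50 = 5
Step 4: 0.1 mL + 0.9 mL = 1 mL total → factor 1/0.1 = 10
Dilution factor to tube A = 100; to tube D = 25000
[tube A]/[tube D] = (factor to tube D)/(factor to tube A) = 25000/100 = 250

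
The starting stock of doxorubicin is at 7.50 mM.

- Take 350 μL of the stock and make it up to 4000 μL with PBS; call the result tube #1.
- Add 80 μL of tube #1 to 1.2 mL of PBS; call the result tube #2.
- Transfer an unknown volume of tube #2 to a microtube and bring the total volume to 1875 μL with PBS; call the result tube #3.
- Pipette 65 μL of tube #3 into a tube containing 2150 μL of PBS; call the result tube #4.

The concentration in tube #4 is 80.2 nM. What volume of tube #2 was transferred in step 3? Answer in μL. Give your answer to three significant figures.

Step 1: 350 μL brought to 4000 μL → factor 4000/350 = 11.429
Step 2: 80 μL + 1.2 mL = 1280 μL total → factor 1280/80 = 16
Step 3: v brought to 1875 μL → factor = 1875 μL/v
Step 4: 65 μL + 2150 μL = 2215 μL total → factor 2215/65 = 34.077
Product of known-step factors = 6231.2
Overall factor = 7.50 mM / (80.2 nM) = 93516
Step-3 factor = 93516 / 6231.2 = 15.008
v = 1875 μL / 15.008 = 125 μL

125 μL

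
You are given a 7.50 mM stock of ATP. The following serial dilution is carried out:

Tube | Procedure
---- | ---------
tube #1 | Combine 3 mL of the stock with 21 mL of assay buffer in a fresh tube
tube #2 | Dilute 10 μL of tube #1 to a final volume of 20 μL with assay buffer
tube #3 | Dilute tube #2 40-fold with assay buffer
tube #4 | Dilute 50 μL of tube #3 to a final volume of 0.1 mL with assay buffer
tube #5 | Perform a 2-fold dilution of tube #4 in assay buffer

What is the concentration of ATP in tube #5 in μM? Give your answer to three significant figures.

Step 1: 3 mL + 21 mL = 24 mL total → factor 24/3 = 8
Step 2: 10 μL brought to 20 μL → factor 20/10 = 2
Step 3: 40-fold → factor 40
Step 4: 50 μL brought to 0.1 mL → factor 100/50 = 2
Step 5: 2-fold → factor 2
Dilution factor through tube #5 = 8 × 2 × 40 × 2 × 2 = 2560
[tube #5] = 7.50 mM / 2560 = 0.002930 mM = 2.93 μM

2.93 μM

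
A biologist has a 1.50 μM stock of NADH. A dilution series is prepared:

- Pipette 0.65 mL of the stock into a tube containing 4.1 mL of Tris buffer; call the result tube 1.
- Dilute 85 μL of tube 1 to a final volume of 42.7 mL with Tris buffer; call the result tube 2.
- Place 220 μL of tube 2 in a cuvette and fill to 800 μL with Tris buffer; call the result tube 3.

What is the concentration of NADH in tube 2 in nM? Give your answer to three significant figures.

0.409 nM

Step 1: 0.65 mL + 4.1 mL = 4.75 mL total → factor 4.75/0.65 = 7.3077
Step 2: 85 μL brought to 42.7 mL → factor 42700/85 = 502.35
Dilution factor through tube 2 = 7.3077 × 502.35 = 3671
[tube 2] = 1.50 μM / 3671 = 0.0004086 μM = 0.409 nM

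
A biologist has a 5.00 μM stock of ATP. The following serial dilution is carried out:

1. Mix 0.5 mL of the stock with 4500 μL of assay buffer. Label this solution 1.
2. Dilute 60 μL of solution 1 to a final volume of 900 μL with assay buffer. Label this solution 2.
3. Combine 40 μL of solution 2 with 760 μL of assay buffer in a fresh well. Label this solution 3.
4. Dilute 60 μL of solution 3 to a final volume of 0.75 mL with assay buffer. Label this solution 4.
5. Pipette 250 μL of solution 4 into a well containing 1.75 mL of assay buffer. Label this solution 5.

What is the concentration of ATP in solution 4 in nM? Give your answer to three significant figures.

Step 1: 0.5 mL + 4500 μL = 5 mL total → factor 5/0.5 = 10
Step 2: 60 μL brought to 900 μL → factor 900/60 = 15
Step 3: 40 μL + 760 μL = 800 μL total → factor 800/40 = 20
Step 4: 60 μL brought to 0.75 mL → factor 750/60 = 12.5
Dilution factor through solution 4 = 10 × 15 × 20 × 12.5 = 37500
[solution 4] = 5.00 μM / 37500 = 0.0001333 μM = 0.133 nM

0.133 nM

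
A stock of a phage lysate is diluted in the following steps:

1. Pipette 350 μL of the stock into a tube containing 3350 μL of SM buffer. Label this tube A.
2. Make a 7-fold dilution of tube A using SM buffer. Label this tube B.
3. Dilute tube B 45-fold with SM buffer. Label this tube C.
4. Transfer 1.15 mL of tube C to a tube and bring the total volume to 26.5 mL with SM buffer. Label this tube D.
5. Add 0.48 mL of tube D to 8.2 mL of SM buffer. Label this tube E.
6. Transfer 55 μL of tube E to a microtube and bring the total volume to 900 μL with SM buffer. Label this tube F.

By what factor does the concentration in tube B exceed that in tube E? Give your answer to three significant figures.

Step 1: 350 μL + 3350 μL = 3700 μL total → factor 3700/350 = 10.571
Step 2: 7-fold → factor 7
Step 3: 45-fold → factor 45
Step 4: 1.15 mL brought to 26.5 mL → factor 26.5/1.15 = 23.043
Step 5: 0.48 mL + 8.2 mL = 8.68 mL total → factor 8.68/0.48 = 18.083
Dilution factor to tube B = 74; to tube E = 1.3876 × 10^6
[tube B]/[tube E] = (factor to tube E)/(factor to tube B) = 1.3876 × 10^6/74 = 1.88 × 10^4

1.88 × 10^4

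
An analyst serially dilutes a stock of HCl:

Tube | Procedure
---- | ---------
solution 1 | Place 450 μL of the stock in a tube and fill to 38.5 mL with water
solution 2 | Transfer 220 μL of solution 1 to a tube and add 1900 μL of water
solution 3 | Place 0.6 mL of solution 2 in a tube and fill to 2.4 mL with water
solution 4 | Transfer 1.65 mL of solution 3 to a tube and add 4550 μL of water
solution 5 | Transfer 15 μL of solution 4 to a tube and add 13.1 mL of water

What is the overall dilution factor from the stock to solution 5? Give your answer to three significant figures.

1.08 × 10^7

Step 1: 450 μL brought to 38.5 mL → factor 38500/450 = 85.556
Step 2: 220 μL + 1900 μL = 2120 μL total → factor 2120/220 = 9.6364
Step 3: 0.6 mL brought to 2.4 mL → factor 2.4/0.6 = 4
Step 4: 1.65 mL + 4550 μL = 6.2 mL total → factor 6.2/1.65 = 3.7576
Step 5: 15 μL + 13.1 mL = 13115 μL total → factor 13115/15 = 874.33
Overall dilution factor = 85.556 × 9.6364 × 4 × 3.7576 × 874.33 = 1.0834 × 10^7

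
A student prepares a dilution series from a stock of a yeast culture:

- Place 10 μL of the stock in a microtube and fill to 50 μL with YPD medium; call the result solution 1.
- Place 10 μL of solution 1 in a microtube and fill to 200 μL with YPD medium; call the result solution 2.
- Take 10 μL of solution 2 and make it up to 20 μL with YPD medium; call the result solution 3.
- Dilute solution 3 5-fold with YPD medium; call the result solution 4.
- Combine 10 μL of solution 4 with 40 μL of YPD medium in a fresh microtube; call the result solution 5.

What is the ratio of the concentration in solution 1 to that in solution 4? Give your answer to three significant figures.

200

Step 1: 10 μL brought to 50 μL → factor 50/10 = 5
Step 2: 10 μL brought to 200 μL → factor 200/10 = 20
Step 3: 10 μL brought to 20 μL → factor 20/10 = 2
Step 4: 5-fold → factor 5
Dilution factor to solution 1 = 5; to solution 4 = 1000
[solution 1]/[solution 4] = (factor to solution 4)/(factor to solution 1) = 1000/5 = 200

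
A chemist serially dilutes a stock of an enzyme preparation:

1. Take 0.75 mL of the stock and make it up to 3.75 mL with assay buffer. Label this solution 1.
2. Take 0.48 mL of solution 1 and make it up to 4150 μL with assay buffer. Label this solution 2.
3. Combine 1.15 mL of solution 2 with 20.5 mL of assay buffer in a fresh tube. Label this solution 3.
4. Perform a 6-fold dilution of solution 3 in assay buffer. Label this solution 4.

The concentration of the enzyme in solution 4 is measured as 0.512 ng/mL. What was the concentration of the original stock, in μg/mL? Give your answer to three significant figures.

Step 1: 0.75 mL brought to 3.75 mL → factor 3.75/0.75 = 5
Step 2: 0.48 mL brought to 4150 μL → factor 4.15/0.48 = 8.6458
Step 3: 1.15 mL + 20.5 mL = 21.65 mL total → factor 21.65/1.15 = 18.826
Step 4: 6-fold → factor 6
Overall dilution factor = 5 × 8.6458 × 18.826 × 6 = 4883
Stock = 0.512 ng/mL × 4883 = 2500 ng/mL = 2.50 μg/mL

2.50 μg/mL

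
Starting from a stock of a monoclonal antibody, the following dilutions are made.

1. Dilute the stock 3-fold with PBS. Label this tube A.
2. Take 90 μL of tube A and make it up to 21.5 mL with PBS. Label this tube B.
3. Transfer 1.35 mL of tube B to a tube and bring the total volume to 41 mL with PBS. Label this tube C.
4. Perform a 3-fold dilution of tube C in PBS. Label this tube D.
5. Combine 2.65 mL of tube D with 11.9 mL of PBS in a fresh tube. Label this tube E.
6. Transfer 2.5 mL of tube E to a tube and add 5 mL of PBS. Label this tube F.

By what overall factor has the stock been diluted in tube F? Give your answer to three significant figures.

Step 1: 3-fold → factor 3
Step 2: 90 μL brought to 21.5 mL → factor 21500/90 = 238.89
Step 3: 1.35 mL brought to 41 mL → factor 41/1.35 = 30.37
Step 4: 3-fold → factor 3
Step 5: 2.65 mL + 11.9 mL = 14.55 mL total → factor 14.55/2.65 = 5.4906
Step 6: 2.5 mL + 5 mL = 7.5 mL total → factor 7.5/2.5 = 3
Overall dilution factor = 3 × 238.89 × 30.37 × 3 × 5.4906 × 3 = 1.0755 × 10^6

1.08 × 10^6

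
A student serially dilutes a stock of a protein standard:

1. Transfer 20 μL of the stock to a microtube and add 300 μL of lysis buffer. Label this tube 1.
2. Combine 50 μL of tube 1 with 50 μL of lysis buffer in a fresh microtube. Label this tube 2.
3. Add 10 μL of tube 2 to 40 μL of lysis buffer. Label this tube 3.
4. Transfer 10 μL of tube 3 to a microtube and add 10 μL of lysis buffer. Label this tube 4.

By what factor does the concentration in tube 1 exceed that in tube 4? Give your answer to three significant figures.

Step 1: 20 μL + 300 μL = 320 μL total → factor 320/20 = 16
Step 2: 50 μL + 50 μL = 100 μL total → factor 100/50 = 2
Step 3: 10 μL + 40 μL = 50 μL total → factor 50/10 = 5
Step 4: 10 μL + 10 μL = 20 μL total → factor 20/10 = 2
Dilution factor to tube 1 = 16; to tube 4 = 320
[tube 1]/[tube 4] = (factor to tube 4)/(factor to tube 1) = 320/16 = 20.0

20.0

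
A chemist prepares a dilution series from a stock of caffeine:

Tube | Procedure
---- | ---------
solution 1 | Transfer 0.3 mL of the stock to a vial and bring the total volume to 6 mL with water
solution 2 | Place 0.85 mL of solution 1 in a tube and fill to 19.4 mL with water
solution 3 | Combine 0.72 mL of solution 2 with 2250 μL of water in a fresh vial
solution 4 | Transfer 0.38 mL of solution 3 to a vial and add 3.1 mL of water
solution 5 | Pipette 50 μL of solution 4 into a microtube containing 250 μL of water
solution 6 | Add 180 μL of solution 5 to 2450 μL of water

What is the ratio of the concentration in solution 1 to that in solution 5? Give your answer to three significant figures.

Step 1: 0.3 mL brought to 6 mL → factor 6/0.3 = 20
Step 2: 0.85 mL brought to 19.4 mL → factor 19.4/0.85 = 22.824
Step 3: 0.72 mL + 2250 μL = 2.97 mL total → factor 2.97/0.72 = 4.125
Step 4: 0.38 mL + 3.1 mL = 3.48 mL total → factor 3.48/0.38 = 9.1579
Step 5: 50 μL + 250 μL = 300 μL total → factor 300/50 = 6
Dilution factor to solution 1 = 20; to solution 5 = 1.0346 × 10^5
[solution 1]/[solution 5] = (factor to solution 5)/(factor to solution 1) = 1.0346 × 10^5/20 = 5.17 × 10^3

5.17 × 10^3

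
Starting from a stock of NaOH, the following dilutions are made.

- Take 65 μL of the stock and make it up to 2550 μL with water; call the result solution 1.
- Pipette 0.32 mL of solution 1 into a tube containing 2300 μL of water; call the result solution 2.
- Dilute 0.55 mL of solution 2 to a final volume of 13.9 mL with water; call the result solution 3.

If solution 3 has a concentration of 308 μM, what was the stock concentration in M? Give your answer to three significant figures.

2.50 M

Step 1: 65 μL brought to 2550 μL → factor 2550/65 = 39.231
Step 2: 0.32 mL + 2300 μL = 2.62 mL total → factor 2.62/0.32 = 8.1875
Step 3: 0.55 mL brought to 13.9 mL → factor 13.9/0.55 = 25.273
Overall dilution factor = 39.231 × 8.1875 × 25.273 = 8117.6
Stock = 308 μM × 8117.6 = 2.500 × 10^6 μM = 2.50 M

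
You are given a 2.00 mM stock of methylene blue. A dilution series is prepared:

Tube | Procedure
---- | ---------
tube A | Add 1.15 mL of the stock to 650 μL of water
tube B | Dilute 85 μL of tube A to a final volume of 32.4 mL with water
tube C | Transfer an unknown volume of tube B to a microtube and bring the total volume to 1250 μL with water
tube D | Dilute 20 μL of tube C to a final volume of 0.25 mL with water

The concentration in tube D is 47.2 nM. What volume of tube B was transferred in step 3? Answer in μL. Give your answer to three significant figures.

220 μL

Step 1: 1.15 mL + 650 μL = 1.8 mL total → factor 1.8/1.15 = 1.5652
Step 2: 85 μL brought to 32.4 mL → factor 32400/85 = 381.18
Step 3: v brought to 1250 μL → factor = 1250 μL/v
Step 4: 20 μL brought to 0.25 mL → factor 250/20 = 12.5
Product of known-step factors = 7457.8
Overall factor = 2.00 mM / (47.2 nM) = 42373
Step-3 factor = 42373 / 7457.8 = 5.6817
v = 1250 μL / 5.6817 = 220 μL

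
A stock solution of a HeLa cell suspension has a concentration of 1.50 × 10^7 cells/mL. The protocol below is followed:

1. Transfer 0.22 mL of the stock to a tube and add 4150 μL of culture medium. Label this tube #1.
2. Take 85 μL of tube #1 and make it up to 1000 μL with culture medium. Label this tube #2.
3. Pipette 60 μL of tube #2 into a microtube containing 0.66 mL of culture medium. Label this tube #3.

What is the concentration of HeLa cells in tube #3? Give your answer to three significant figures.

Step 1: 0.22 mL + 4150 μL = 4.37 mL total → factor 4.37/0.22 = 19.864
Step 2: 85 μL brought to 1000 μL → factor 1000/85 = 11.765
Step 3: 60 μL + 0.66 mL = 720 μL total → factor 720/60 = 12
Overall dilution factor = 19.864 × 11.765 × 12 = 2804.3
Final = 1.50 × 10^7 cells/mL / 2804.3 = 5.35 × 10^3 cells/mL

5.35 × 10^3 cells/mL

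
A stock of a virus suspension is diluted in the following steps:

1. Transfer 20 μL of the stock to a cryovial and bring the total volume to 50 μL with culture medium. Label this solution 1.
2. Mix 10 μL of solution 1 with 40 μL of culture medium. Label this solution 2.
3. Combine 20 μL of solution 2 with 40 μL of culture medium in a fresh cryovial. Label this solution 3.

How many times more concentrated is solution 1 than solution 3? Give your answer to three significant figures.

15.0

Step 1: 20 μL brought to 50 μL → factor 50/20 = 2.5
Step 2: 10 μL + 40 μL = 50 μL total → factor 50/10 = 5
Step 3: 20 μL + 40 μL = 60 μL total → factor 60/20 = 3
Dilution factor to solution 1 = 2.5; to solution 3 = 37.5
[solution 1]/[solution 3] = (factor to solution 3)/(factor to solution 1) = 37.5/2.5 = 15.0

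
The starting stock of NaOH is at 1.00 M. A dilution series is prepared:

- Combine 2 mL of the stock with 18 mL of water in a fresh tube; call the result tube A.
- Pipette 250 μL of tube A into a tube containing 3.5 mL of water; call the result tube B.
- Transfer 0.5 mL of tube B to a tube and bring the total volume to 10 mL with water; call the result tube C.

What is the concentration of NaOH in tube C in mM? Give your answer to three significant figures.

Step 1: 2 mL + 18 mL = 20 mL total → factor 20/2 = 10
Step 2: 250 μL + 3.5 mL = 3750 μL total → factor 3750/250 = 15
Step 3: 0.5 mL brought to 10 mL → factor 10/0.5 = 20
Overall dilution factor = 10 × 15 × 20 = 3000
Final = 1.00 M / 3000 = 0.0003333 M = 0.333 mM

0.333 mM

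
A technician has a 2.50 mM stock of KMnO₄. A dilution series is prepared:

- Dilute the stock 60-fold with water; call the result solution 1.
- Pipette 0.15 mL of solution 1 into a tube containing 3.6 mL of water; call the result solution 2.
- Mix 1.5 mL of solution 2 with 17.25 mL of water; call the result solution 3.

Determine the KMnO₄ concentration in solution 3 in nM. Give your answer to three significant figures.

Step 1: 60-fold → factor 60
Step 2: 0.15 mL + 3.6 mL = 3.75 mL total → factor 3.75/0.15 = 25
Step 3: 1.5 mL + 17.25 mL = 18.75 mL total → factor 18.75/1.5 = 12.5
Overall dilution factor = 60 × 25 × 12.5 = 18750
Final = 2.50 mM / 18750 = 0.0001333 mM = 133 nM

133 nM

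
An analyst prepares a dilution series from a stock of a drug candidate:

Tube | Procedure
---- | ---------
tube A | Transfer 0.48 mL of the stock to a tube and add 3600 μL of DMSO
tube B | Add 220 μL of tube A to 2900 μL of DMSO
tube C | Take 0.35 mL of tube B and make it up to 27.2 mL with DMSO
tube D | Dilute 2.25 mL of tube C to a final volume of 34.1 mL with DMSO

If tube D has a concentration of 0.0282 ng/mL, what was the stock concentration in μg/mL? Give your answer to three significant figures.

4.00 μg/mL

Step 1: 0.48 mL + 3600 μL = 4.08 mL total → factor 4.08/0.48 = 8.5
Step 2: 220 μL + 2900 μL = 3120 μL total → factor 3120/220 = 14.182
Step 3: 0.35 mL brought to 27.2 mL → factor 27.2/0.35 = 77.714
Step 4: 2.25 mL brought to 34.1 mL → factor 34.1/2.25 = 15.156
Overall dilution factor = 8.5 × 14.182 × 77.714 × 15.156 = 1.4198 × 10^5
Stock = 0.0282 ng/mL × 1.4198 × 10^5 = 4004 ng/mL = 4.00 μg/mL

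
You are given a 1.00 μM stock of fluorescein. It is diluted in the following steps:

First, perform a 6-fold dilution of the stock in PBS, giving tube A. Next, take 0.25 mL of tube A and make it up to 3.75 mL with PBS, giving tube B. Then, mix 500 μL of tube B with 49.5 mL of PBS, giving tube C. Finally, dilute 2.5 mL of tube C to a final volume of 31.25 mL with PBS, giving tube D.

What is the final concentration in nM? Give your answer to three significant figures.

0.00889 nM

Step 1: 6-fold → factor 6
Step 2: 0.25 mL brought to 3.75 mL → factor 3.75/0.25 = 15
Step 3: 500 μL + 49.5 mL = 50000 μL total → factor 50000/500 = 100
Step 4: 2.5 mL brought to 31.25 mL → factor 31.25/2.5 = 12.5
Overall dilution factor = 6 × 15 × 100 × 12.5 = 1.125 × 10^5
Final = 1.00 μM / 1.125 × 10^5 = 8.889 × 10^-6 μM = 0.00889 nM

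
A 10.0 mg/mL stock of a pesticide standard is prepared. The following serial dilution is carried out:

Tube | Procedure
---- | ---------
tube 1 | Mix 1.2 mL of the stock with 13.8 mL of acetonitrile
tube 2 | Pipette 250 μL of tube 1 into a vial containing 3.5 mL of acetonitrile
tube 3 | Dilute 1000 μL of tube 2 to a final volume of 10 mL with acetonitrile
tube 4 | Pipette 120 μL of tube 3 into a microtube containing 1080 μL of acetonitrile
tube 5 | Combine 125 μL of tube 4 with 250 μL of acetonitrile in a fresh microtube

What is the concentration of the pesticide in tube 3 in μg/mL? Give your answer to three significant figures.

5.33 μg/mL

Step 1: 1.2 mL + 13.8 mL = 15 mL total → factor 15/1.2 = 12.5
Step 2: 250 μL + 3.5 mL = 3750 μL total → factor 3750/250 = 15
Step 3: 1000 μL brought to 10 mL → factor 10000/1000 = 10
Dilution factor through tube 3 = 12.5 × 15 × 10 = 1875
[tube 3] = 10.0 mg/mL / 1875 = 0.005333 mg/mL = 5.33 μg/mL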